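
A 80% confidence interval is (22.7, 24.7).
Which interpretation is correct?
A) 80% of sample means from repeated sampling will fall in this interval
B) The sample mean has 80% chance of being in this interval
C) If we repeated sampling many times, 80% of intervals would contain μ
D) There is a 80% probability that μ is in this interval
C

A) Wrong — coverage applies to intervals containing μ, not to future x̄ values.
B) Wrong — x̄ is observed and sits in the interval by construction.
C) Correct — this is the frequentist long-run coverage interpretation.
D) Wrong — μ is fixed; the randomness lives in the interval, not in μ.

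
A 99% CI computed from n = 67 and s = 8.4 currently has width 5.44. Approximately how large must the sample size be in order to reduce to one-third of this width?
n ≈ 603

CI width ∝ 1/√n
To reduce width by factor 3, need √n to grow by 3 → need 3² = 9 times as many samples.

Current: n = 67, width = 5.44
New: n = 603, width ≈ 1.77

Width reduced by factor of 5.44/1.77 = 3.07.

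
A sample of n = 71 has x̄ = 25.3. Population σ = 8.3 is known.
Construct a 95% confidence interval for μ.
(23.37, 27.23)

z-interval (σ known):
z* = 1.960 for 95% confidence

Margin of error = z* · σ/√n = 1.960 · 8.3/√71 = 1.93

CI: (25.3 - 1.93, 25.3 + 1.93) = (23.37, 27.23)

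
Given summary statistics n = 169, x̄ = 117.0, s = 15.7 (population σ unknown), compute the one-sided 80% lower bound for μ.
μ ≥ 115.98

Lower bound (one-sided):
t* = 0.844 (one-sided for 80%)
Lower bound = x̄ - t* · s/√n = 117.0 - 0.844 · 15.7/√169 = 115.98

We are 80% confident that μ ≥ 115.98.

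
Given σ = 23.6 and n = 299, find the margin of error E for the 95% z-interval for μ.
Margin of error = 2.68

Margin of error = z* · σ/√n
= 1.960 · 23.6/√299
= 1.960 · 23.6/17.2916
= 2.68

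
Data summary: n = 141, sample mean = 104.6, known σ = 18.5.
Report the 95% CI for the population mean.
(101.55, 107.65)

z-interval (σ known):
z* = 1.960 for 95% confidence

Margin of error = z* · σ/√n = 1.960 · 18.5/√141 = 3.05

CI: (104.6 - 3.05, 104.6 + 3.05) = (101.55, 107.65)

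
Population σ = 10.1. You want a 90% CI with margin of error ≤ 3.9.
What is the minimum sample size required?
n ≥ 19

For margin E ≤ 3.9:
n ≥ (z* · σ / E)²
n ≥ (1.645 · 10.1 / 3.9)²
n ≥ 18.15

Minimum n = 19 (rounding up)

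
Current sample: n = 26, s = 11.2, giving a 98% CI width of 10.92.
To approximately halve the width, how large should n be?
n ≈ 104

CI width ∝ 1/√n
To reduce width by factor 2, need √n to grow by 2 → need 2² = 4 times as many samples.

Current: n = 26, width = 10.92
New: n = 104, width ≈ 5.19

Width reduced by factor of 10.92/5.19 = 2.10.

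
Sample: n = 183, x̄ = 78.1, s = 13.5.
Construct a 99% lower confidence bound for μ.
μ ≥ 75.76

Lower bound (one-sided):
t* = 2.347 (one-sided for 99%)
Lower bound = x̄ - t* · s/√n = 78.1 - 2.347 · 13.5/√183 = 75.76

We are 99% confident that μ ≥ 75.76.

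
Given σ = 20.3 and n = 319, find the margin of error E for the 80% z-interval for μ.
Margin of error = 1.46

Margin of error = z* · σ/√n
= 1.282 · 20.3/√319
= 1.282 · 20.3/17.8606
= 1.46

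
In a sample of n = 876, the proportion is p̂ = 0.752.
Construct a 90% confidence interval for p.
(0.728, 0.776)

Proportion CI:
SE = √(p̂(1-p̂)/n) = √(0.752 · 0.248 / 876) = 0.01459

z* = 1.645
Margin = z* · SE = 1.645 · 0.01459 = 0.0240

CI: 0.752 ± 0.0240 = (0.728, 0.776)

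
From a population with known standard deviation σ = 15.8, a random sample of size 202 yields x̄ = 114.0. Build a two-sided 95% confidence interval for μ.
(111.82, 116.18)

z-interval (σ known):
z* = 1.960 for 95% confidence

Margin of error = z* · σ/√n = 1.960 · 15.8/√202 = 2.18

CI: (114.0 - 2.18, 114.0 + 2.18) = (111.82, 116.18)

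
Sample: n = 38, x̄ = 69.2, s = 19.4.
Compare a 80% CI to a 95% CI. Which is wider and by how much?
95% CI is wider by 4.54

df = 37
80% CI: t* = 1.305, (65.09, 73.31), width = 2 · t* · s/√n = 8.21
95% CI: t* = 2.026, (62.82, 75.58), width = 2 · t* · s/√n = 12.75

The 95% CI is wider by 12.75 - 8.21 = 4.54.
Higher confidence requires a wider interval.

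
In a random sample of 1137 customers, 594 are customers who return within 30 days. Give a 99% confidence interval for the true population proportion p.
(0.484, 0.561)

Proportion CI:
p̂ = 594/1137 = 0.52243
SE = √(p̂(1-p̂)/n) = √(0.52243 · 0.47757 / 1137) = 0.01481

z* = 2.576
Margin = z* · SE = 2.576 · 0.01481 = 0.0382

CI: 0.52243 ± 0.0382 = (0.484, 0.561)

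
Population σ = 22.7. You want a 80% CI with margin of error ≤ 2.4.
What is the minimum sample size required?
n ≥ 148

For margin E ≤ 2.4:
n ≥ (z* · σ / E)²
n ≥ (1.282 · 22.7 / 2.4)²
n ≥ 147.03

Minimum n = 148 (rounding up)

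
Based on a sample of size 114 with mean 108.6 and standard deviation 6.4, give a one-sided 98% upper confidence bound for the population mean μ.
μ ≤ 109.85

Upper bound (one-sided):
t* = 2.078 (one-sided for 98%)
Upper bound = x̄ + t* · s/√n = 108.6 + 2.078 · 6.4/√114 = 109.85

We are 98% confident that μ ≤ 109.85.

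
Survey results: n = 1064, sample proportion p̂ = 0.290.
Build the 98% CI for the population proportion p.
(0.258, 0.322)

Proportion CI:
SE = √(p̂(1-p̂)/n) = √(0.290 · 0.710 / 1064) = 0.01391

z* = 2.326
Margin = z* · SE = 2.326 · 0.01391 = 0.0324

CI: 0.290 ± 0.0324 = (0.258, 0.322)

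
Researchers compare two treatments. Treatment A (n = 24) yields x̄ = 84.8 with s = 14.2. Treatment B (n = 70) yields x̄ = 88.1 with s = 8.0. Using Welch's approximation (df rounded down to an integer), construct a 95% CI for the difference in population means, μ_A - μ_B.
(-9.55, 2.95)

Difference: x̄₁ - x̄₂ = -3.30
SE = √(s₁²/n₁ + s₂²/n₂) = √(14.2²/24 + 8.0²/70) = 3.0522
df = 28.17 → 28 (Welch–Satterthwaite, rounded down)
t* = 2.048

CI: -3.30 ± 2.048 · 3.0522 = -3.30 ± 6.25 = (-9.55, 2.95)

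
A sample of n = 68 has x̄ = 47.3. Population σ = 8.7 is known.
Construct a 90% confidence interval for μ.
(45.56, 49.04)

z-interval (σ known):
z* = 1.645 for 90% confidence

Margin of error = z* · σ/√n = 1.645 · 8.7/√68 = 1.74

CI: (47.3 - 1.74, 47.3 + 1.74) = (45.56, 49.04)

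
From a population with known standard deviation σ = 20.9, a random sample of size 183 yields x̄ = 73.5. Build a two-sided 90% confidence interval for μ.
(70.96, 76.04)

z-interval (σ known):
z* = 1.645 for 90% confidence

Margin of error = z* · σ/√n = 1.645 · 20.9/√183 = 2.54

CI: (73.5 - 2.54, 73.5 + 2.54) = (70.96, 76.04)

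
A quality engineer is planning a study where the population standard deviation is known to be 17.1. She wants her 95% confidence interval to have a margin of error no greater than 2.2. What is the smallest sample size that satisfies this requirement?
n ≥ 233

For margin E ≤ 2.2:
n ≥ (z* · σ / E)²
n ≥ (1.960 · 17.1 / 2.2)²
n ≥ 232.09

Minimum n = 233 (rounding up)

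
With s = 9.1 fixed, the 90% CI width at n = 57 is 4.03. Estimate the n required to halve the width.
n ≈ 228

CI width ∝ 1/√n
To reduce width by factor 2, need √n to grow by 2 → need 2² = 4 times as many samples.

Current: n = 57, width = 4.03
New: n = 228, width ≈ 1.99

Width reduced by factor of 4.03/1.99 = 2.03.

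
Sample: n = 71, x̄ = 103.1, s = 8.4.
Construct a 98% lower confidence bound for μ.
μ ≥ 101.01

Lower bound (one-sided):
t* = 2.093 (one-sided for 98%)
Lower bound = x̄ - t* · s/√n = 103.1 - 2.093 · 8.4/√71 = 101.01

We are 98% confident that μ ≥ 101.01.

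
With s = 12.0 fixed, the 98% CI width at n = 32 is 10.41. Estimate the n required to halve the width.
n ≈ 128

CI width ∝ 1/√n
To reduce width by factor 2, need √n to grow by 2 → need 2² = 4 times as many samples.

Current: n = 32, width = 10.41
New: n = 128, width ≈ 5.00

Width reduced by factor of 10.41/5.00 = 2.08.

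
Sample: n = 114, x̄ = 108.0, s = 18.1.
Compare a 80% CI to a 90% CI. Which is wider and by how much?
90% CI is wider by 1.25

df = 113
80% CI: t* = 1.289, (105.81, 110.19), width = 2 · t* · s/√n = 4.37
90% CI: t* = 1.658, (105.19, 110.81), width = 2 · t* · s/√n = 5.62

The 90% CI is wider by 5.62 - 4.37 = 1.25.
Higher confidence requires a wider interval.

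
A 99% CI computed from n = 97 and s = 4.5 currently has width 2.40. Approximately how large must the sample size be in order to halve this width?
n ≈ 388

CI width ∝ 1/√n
To reduce width by factor 2, need √n to grow by 2 → need 2² = 4 times as many samples.

Current: n = 97, width = 2.40
New: n = 388, width ≈ 1.18

Width reduced by factor of 2.40/1.18 = 2.03.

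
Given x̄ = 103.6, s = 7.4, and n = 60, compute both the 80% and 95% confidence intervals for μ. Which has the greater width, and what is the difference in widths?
95% CI is wider by 1.34

df = 59
80% CI: t* = 1.296, (102.36, 104.84), width = 2 · t* · s/√n = 2.48
95% CI: t* = 2.001, (101.69, 105.51), width = 2 · t* · s/√n = 3.82

The 95% CI is wider by 3.82 - 2.48 = 1.34.
Higher confidence requires a wider interval.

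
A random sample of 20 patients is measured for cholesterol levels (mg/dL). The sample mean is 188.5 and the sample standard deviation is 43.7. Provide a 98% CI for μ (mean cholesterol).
(163.69, 213.31)

t-interval (σ unknown):
df = n - 1 = 19
t* = 2.539 for 98% confidence

Margin of error = t* · s/√n = 2.539 · 43.7/√20 = 24.81

CI: (163.69, 213.31)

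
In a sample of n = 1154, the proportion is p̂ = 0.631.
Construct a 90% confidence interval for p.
(0.608, 0.654)

Proportion CI:
SE = √(p̂(1-p̂)/n) = √(0.631 · 0.369 / 1154) = 0.01420

z* = 1.645
Margin = z* · SE = 1.645 · 0.01420 = 0.0234

CI: 0.631 ± 0.0234 = (0.608, 0.654)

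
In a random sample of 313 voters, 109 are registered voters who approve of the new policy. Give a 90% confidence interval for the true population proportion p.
(0.304, 0.393)

Proportion CI:
p̂ = 109/313 = 0.34824
SE = √(p̂(1-p̂)/n) = √(0.34824 · 0.65176 / 313) = 0.02693

z* = 1.645
Margin = z* · SE = 1.645 · 0.02693 = 0.0443

CI: 0.34824 ± 0.0443 = (0.304, 0.393)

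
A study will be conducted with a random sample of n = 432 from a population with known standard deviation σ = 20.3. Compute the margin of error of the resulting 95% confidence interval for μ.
Margin of error = 1.91

Margin of error = z* · σ/√n
= 1.960 · 20.3/√432
= 1.960 · 20.3/20.7846
= 1.91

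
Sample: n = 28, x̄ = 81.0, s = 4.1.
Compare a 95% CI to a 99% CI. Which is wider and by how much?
99% CI is wider by 1.11

df = 27
95% CI: t* = 2.052, (79.41, 82.59), width = 2 · t* · s/√n = 3.18
99% CI: t* = 2.771, (78.85, 83.15), width = 2 · t* · s/√n = 4.29

The 99% CI is wider by 4.29 - 3.18 = 1.11.
Higher confidence requires a wider interval.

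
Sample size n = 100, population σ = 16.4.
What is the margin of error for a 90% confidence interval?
Margin of error = 2.70

Margin of error = z* · σ/√n
= 1.645 · 16.4/√100
= 1.645 · 16.4/10.0000
= 2.70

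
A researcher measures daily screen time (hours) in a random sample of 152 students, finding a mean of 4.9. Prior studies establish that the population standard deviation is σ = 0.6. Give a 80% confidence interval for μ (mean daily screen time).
(4.84, 4.96)

z-interval (σ known):
z* = 1.282 for 80% confidence

Margin of error = z* · σ/√n = 1.282 · 0.6/√152 = 0.06

CI: (4.9 - 0.06, 4.9 + 0.06) = (4.84, 4.96)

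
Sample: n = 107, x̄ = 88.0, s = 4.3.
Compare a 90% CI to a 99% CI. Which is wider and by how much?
99% CI is wider by 0.80

df = 106
90% CI: t* = 1.659, (87.31, 88.69), width = 2 · t* · s/√n = 1.38
99% CI: t* = 2.623, (86.91, 89.09), width = 2 · t* · s/√n = 2.18

The 99% CI is wider by 2.18 - 1.38 = 0.80.
Higher confidence requires a wider interval.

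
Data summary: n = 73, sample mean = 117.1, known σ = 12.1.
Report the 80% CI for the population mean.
(115.28, 118.92)

z-interval (σ known):
z* = 1.282 for 80% confidence

Margin of error = z* · σ/√n = 1.282 · 12.1/√73 = 1.82

CI: (117.1 - 1.82, 117.1 + 1.82) = (115.28, 118.92)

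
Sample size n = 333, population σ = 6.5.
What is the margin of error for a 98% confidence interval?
Margin of error = 0.83

Margin of error = z* · σ/√n
= 2.326 · 6.5/√333
= 2.326 · 6.5/18.2483
= 0.83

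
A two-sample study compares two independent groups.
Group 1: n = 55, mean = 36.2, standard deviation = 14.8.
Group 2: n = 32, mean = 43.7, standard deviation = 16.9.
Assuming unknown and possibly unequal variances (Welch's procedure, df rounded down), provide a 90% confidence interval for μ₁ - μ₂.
(-13.51, -1.49)

Difference: x̄₁ - x̄₂ = -7.50
SE = √(s₁²/n₁ + s₂²/n₂) = √(14.8²/55 + 16.9²/32) = 3.5928
df = 58.19 → 58 (Welch–Satterthwaite, rounded down)
t* = 1.672

CI: -7.50 ± 1.672 · 3.5928 = -7.50 ± 6.01 = (-13.51, -1.49)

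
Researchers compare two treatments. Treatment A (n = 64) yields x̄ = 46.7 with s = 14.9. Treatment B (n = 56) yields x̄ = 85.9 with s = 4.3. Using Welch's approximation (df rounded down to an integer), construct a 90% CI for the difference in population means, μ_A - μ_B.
(-42.45, -35.95)

Difference: x̄₁ - x̄₂ = -39.20
SE = √(s₁²/n₁ + s₂²/n₂) = √(14.9²/64 + 4.3²/56) = 1.9491
df = 74.79 → 74 (Welch–Satterthwaite, rounded down)
t* = 1.666

CI: -39.20 ± 1.666 · 1.9491 = -39.20 ± 3.25 = (-42.45, -35.95)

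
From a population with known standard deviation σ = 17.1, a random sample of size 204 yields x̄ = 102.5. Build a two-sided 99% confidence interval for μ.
(99.42, 105.58)

z-interval (σ known):
z* = 2.576 for 99% confidence

Margin of error = z* · σ/√n = 2.576 · 17.1/√204 = 3.08

CI: (102.5 - 3.08, 102.5 + 3.08) = (99.42, 105.58)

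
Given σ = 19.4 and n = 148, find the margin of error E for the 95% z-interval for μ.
Margin of error = 3.13

Margin of error = z* · σ/√n
= 1.960 · 19.4/√148
= 1.960 · 19.4/12.1655
= 3.13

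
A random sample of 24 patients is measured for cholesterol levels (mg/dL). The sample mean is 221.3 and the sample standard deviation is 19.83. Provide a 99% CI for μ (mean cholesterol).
(209.94, 232.66)

t-interval (σ unknown):
df = n - 1 = 23
t* = 2.807 for 99% confidence

Margin of error = t* · s/√n = 2.807 · 19.83/√24 = 11.36

CI: (209.94, 232.66)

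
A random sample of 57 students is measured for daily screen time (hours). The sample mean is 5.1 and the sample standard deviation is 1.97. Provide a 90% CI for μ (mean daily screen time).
(4.66, 5.54)

t-interval (σ unknown):
df = n - 1 = 56
t* = 1.673 for 90% confidence

Margin of error = t* · s/√n = 1.673 · 1.97/√57 = 0.44

CI: (4.66, 5.54)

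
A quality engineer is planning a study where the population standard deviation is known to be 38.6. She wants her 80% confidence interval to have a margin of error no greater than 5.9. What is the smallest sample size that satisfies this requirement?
n ≥ 71

For margin E ≤ 5.9:
n ≥ (z* · σ / E)²
n ≥ (1.282 · 38.6 / 5.9)²
n ≥ 70.35

Minimum n = 71 (rounding up)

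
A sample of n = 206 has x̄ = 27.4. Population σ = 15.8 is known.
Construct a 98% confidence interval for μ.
(24.84, 29.96)

z-interval (σ known):
z* = 2.326 for 98% confidence

Margin of error = z* · σ/√n = 2.326 · 15.8/√206 = 2.56

CI: (27.4 - 2.56, 27.4 + 2.56) = (24.84, 29.96)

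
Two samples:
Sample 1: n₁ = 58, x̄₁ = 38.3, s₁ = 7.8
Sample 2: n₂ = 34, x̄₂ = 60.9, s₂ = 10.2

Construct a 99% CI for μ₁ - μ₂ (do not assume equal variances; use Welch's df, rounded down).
(-28.01, -17.19)

Difference: x̄₁ - x̄₂ = -22.60
SE = √(s₁²/n₁ + s₂²/n₂) = √(7.8²/58 + 10.2²/34) = 2.0271
df = 55.71 → 55 (Welch–Satterthwaite, rounded down)
t* = 2.668

CI: -22.60 ± 2.668 · 2.0271 = -22.60 ± 5.41 = (-28.01, -17.19)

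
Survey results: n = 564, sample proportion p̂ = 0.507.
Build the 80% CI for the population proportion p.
(0.480, 0.534)

Proportion CI:
SE = √(p̂(1-p̂)/n) = √(0.507 · 0.493 / 564) = 0.02105

z* = 1.282
Margin = z* · SE = 1.282 · 0.02105 = 0.0270

CI: 0.507 ± 0.0270 = (0.480, 0.534)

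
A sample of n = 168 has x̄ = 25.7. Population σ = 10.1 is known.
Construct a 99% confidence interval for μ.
(23.69, 27.71)

z-interval (σ known):
z* = 2.576 for 99% confidence

Margin of error = z* · σ/√n = 2.576 · 10.1/√168 = 2.01

CI: (25.7 - 2.01, 25.7 + 2.01) = (23.69, 27.71)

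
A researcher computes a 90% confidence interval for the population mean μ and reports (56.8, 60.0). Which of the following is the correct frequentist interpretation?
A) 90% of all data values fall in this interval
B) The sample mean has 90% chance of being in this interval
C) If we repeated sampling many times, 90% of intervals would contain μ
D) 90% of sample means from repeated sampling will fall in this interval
C

A) Wrong — a CI is about the parameter μ, not individual data values.
B) Wrong — x̄ is observed and sits in the interval by construction.
C) Correct — this is the frequentist long-run coverage interpretation.
D) Wrong — coverage applies to intervals containing μ, not to future x̄ values.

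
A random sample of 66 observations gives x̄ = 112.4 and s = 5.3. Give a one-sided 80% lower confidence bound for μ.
μ ≥ 111.85

Lower bound (one-sided):
t* = 0.847 (one-sided for 80%)
Lower bound = x̄ - t* · s/√n = 112.4 - 0.847 · 5.3/√66 = 111.85

We are 80% confident that μ ≥ 111.85.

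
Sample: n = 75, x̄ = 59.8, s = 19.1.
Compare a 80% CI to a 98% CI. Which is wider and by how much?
98% CI is wider by 4.79

df = 74
80% CI: t* = 1.293, (56.95, 62.65), width = 2 · t* · s/√n = 5.70
98% CI: t* = 2.378, (54.56, 65.04), width = 2 · t* · s/√n = 10.49

The 98% CI is wider by 10.49 - 5.70 = 4.79.
Higher confidence requires a wider interval.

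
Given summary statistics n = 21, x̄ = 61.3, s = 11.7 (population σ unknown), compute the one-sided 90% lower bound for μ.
μ ≥ 57.92

Lower bound (one-sided):
t* = 1.325 (one-sided for 90%)
Lower bound = x̄ - t* · s/√n = 61.3 - 1.325 · 11.7/√21 = 57.92

We are 90% confident that μ ≥ 57.92.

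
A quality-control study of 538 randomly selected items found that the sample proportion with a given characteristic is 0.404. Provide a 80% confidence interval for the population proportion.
(0.377, 0.431)

Proportion CI:
SE = √(p̂(1-p̂)/n) = √(0.404 · 0.596 / 538) = 0.02116

z* = 1.282
Margin = z* · SE = 1.282 · 0.02116 = 0.0271

CI: 0.404 ± 0.0271 = (0.377, 0.431)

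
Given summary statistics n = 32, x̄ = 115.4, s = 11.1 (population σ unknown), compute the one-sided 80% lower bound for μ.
μ ≥ 113.73

Lower bound (one-sided):
t* = 0.853 (one-sided for 80%)
Lower bound = x̄ - t* · s/√n = 115.4 - 0.853 · 11.1/√32 = 113.73

We are 80% confident that μ ≥ 113.73.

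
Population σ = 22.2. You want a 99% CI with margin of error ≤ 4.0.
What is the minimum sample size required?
n ≥ 205

For margin E ≤ 4.0:
n ≥ (z* · σ / E)²
n ≥ (2.576 · 22.2 / 4.0)²
n ≥ 204.40

Minimum n = 205 (rounding up)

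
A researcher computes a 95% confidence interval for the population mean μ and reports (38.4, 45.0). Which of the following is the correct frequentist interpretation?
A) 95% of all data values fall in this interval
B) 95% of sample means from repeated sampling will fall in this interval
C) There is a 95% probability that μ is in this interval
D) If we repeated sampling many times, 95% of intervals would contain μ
D

A) Wrong — a CI is about the parameter μ, not individual data values.
B) Wrong — coverage applies to intervals containing μ, not to future x̄ values.
C) Wrong — μ is fixed; the randomness lives in the interval, not in μ.
D) Correct — this is the frequentist long-run coverage interpretation.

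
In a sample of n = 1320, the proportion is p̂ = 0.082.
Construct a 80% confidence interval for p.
(0.072, 0.092)

Proportion CI:
SE = √(p̂(1-p̂)/n) = √(0.082 · 0.918 / 1320) = 0.00755

z* = 1.282
Margin = z* · SE = 1.282 · 0.00755 = 0.0097

CI: 0.082 ± 0.0097 = (0.072, 0.092)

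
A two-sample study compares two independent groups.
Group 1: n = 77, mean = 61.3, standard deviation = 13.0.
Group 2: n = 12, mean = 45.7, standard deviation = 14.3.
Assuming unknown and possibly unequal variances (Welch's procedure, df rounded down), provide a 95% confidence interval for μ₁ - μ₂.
(6.13, 25.07)

Difference: x̄₁ - x̄₂ = 15.60
SE = √(s₁²/n₁ + s₂²/n₂) = √(13.0²/77 + 14.3²/12) = 4.3858
df = 13.98 → 13 (Welch–Satterthwaite, rounded down)
t* = 2.160

CI: 15.60 ± 2.160 · 4.3858 = 15.60 ± 9.47 = (6.13, 25.07)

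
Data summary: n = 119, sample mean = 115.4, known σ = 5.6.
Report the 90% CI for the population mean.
(114.56, 116.24)

z-interval (σ known):
z* = 1.645 for 90% confidence

Margin of error = z* · σ/√n = 1.645 · 5.6/√119 = 0.84

CI: (115.4 - 0.84, 115.4 + 0.84) = (114.56, 116.24)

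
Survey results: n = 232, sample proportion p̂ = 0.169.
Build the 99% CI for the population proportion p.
(0.106, 0.232)

Proportion CI:
SE = √(p̂(1-p̂)/n) = √(0.169 · 0.831 / 232) = 0.02460

z* = 2.576
Margin = z* · SE = 2.576 · 0.02460 = 0.0634

CI: 0.169 ± 0.0634 = (0.106, 0.232)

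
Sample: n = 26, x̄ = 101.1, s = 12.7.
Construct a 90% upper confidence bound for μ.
μ ≤ 104.38

Upper bound (one-sided):
t* = 1.316 (one-sided for 90%)
Upper bound = x̄ + t* · s/√n = 101.1 + 1.316 · 12.7/√26 = 104.38

We are 90% confident that μ ≤ 104.38.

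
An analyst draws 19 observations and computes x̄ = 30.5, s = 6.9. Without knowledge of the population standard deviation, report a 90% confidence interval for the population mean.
(27.76, 33.24)

t-interval (σ unknown):
df = n - 1 = 18
t* = 1.734 for 90% confidence

Margin of error = t* · s/√n = 1.734 · 6.9/√19 = 2.74

CI: (27.76, 33.24)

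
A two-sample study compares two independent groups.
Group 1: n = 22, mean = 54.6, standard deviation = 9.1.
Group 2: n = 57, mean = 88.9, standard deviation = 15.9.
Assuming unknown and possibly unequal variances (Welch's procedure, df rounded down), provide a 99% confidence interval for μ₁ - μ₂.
(-41.90, -26.70)

Difference: x̄₁ - x̄₂ = -34.30
SE = √(s₁²/n₁ + s₂²/n₂) = √(9.1²/22 + 15.9²/57) = 2.8635
df = 65.53 → 65 (Welch–Satterthwaite, rounded down)
t* = 2.654

CI: -34.30 ± 2.654 · 2.8635 = -34.30 ± 7.60 = (-41.90, -26.70)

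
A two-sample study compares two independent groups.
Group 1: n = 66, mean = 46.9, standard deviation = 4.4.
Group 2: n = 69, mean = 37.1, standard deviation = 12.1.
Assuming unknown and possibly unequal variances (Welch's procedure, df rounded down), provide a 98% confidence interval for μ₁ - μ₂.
(6.12, 13.48)

Difference: x̄₁ - x̄₂ = 9.80
SE = √(s₁²/n₁ + s₂²/n₂) = √(4.4²/66 + 12.1²/69) = 1.5541
df = 86.37 → 86 (Welch–Satterthwaite, rounded down)
t* = 2.370

CI: 9.80 ± 2.370 · 1.5541 = 9.80 ± 3.68 = (6.12, 13.48)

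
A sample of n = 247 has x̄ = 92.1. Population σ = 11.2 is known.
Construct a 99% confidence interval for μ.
(90.26, 93.94)

z-interval (σ known):
z* = 2.576 for 99% confidence

Margin of error = z* · σ/√n = 2.576 · 11.2/√247 = 1.84

CI: (92.1 - 1.84, 92.1 + 1.84) = (90.26, 93.94)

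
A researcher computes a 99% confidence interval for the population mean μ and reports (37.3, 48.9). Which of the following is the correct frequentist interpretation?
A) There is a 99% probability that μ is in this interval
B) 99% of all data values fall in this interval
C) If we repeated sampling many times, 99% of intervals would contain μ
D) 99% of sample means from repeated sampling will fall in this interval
C

A) Wrong — μ is fixed; the randomness lives in the interval, not in μ.
B) Wrong — a CI is about the parameter μ, not individual data values.
C) Correct — this is the frequentist long-run coverage interpretation.
D) Wrong — coverage applies to intervals containing μ, not to future x̄ values.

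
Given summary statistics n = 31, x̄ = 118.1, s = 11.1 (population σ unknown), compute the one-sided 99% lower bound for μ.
μ ≥ 113.20

Lower bound (one-sided):
t* = 2.457 (one-sided for 99%)
Lower bound = x̄ - t* · s/√n = 118.1 - 2.457 · 11.1/√31 = 113.20

We are 99% confident that μ ≥ 113.20.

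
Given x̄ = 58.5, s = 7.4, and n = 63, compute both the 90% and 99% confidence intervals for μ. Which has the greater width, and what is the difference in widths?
99% CI is wider by 1.84

df = 62
90% CI: t* = 1.670, (56.94, 60.06), width = 2 · t* · s/√n = 3.11
99% CI: t* = 2.657, (56.02, 60.98), width = 2 · t* · s/√n = 4.95

The 99% CI is wider by 4.95 - 3.11 = 1.84.
Higher confidence requires a wider interval.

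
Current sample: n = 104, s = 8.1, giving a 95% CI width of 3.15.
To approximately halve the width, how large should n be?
n ≈ 416

CI width ∝ 1/√n
To reduce width by factor 2, need √n to grow by 2 → need 2² = 4 times as many samples.

Current: n = 104, width = 3.15
New: n = 416, width ≈ 1.56

Width reduced by factor of 3.15/1.56 = 2.02.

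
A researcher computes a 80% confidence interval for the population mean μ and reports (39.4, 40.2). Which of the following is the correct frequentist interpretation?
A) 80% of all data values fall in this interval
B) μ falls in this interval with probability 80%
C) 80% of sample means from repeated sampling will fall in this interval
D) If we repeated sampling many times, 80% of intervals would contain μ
D

A) Wrong — a CI is about the parameter μ, not individual data values.
B) Wrong — μ is fixed; the randomness lives in the interval, not in μ.
C) Wrong — coverage applies to intervals containing μ, not to future x̄ values.
D) Correct — this is the frequentist long-run coverage interpretation.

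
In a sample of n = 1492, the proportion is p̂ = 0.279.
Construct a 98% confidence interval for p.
(0.252, 0.306)

Proportion CI:
SE = √(p̂(1-p̂)/n) = √(0.279 · 0.721 / 1492) = 0.01161

z* = 2.326
Margin = z* · SE = 2.326 · 0.01161 = 0.0270

CI: 0.279 ± 0.0270 = (0.252, 0.306)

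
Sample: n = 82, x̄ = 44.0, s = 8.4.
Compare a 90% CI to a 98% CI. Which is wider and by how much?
98% CI is wider by 1.31

df = 81
90% CI: t* = 1.664, (42.46, 45.54), width = 2 · t* · s/√n = 3.09
98% CI: t* = 2.373, (41.80, 46.20), width = 2 · t* · s/√n = 4.40

The 98% CI is wider by 4.40 - 3.09 = 1.31.
Higher confidence requires a wider interval.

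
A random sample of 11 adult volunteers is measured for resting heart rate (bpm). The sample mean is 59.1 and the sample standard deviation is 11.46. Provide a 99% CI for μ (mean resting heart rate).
(48.15, 70.05)

t-interval (σ unknown):
df = n - 1 = 10
t* = 3.169 for 99% confidence

Margin of error = t* · s/√n = 3.169 · 11.46/√11 = 10.95

CI: (48.15, 70.05)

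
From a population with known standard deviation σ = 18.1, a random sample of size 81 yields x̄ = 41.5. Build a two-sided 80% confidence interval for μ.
(38.92, 44.08)

z-interval (σ known):
z* = 1.282 for 80% confidence

Margin of error = z* · σ/√n = 1.282 · 18.1/√81 = 2.58

CI: (41.5 - 2.58, 41.5 + 2.58) = (38.92, 44.08)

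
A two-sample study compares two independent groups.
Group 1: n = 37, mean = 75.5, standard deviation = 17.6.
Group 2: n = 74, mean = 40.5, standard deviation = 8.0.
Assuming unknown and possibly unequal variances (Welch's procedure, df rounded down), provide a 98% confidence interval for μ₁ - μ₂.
(27.66, 42.34)

Difference: x̄₁ - x̄₂ = 35.00
SE = √(s₁²/n₁ + s₂²/n₂) = √(17.6²/37 + 8.0²/74) = 3.0392
df = 43.59 → 43 (Welch–Satterthwaite, rounded down)
t* = 2.416

CI: 35.00 ± 2.416 · 3.0392 = 35.00 ± 7.34 = (27.66, 42.34)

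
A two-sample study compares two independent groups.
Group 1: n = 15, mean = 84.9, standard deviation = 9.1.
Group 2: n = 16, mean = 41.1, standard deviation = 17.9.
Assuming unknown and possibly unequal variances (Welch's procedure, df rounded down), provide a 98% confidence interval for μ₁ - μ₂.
(31.12, 56.48)

Difference: x̄₁ - x̄₂ = 43.80
SE = √(s₁²/n₁ + s₂²/n₂) = √(9.1²/15 + 17.9²/16) = 5.0543
df = 22.57 → 22 (Welch–Satterthwaite, rounded down)
t* = 2.508

CI: 43.80 ± 2.508 · 5.0543 = 43.80 ± 12.68 = (31.12, 56.48)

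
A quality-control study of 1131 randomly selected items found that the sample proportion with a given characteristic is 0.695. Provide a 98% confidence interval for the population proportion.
(0.663, 0.727)

Proportion CI:
SE = √(p̂(1-p̂)/n) = √(0.695 · 0.305 / 1131) = 0.01369

z* = 2.326
Margin = z* · SE = 2.326 · 0.01369 = 0.0318

CI: 0.695 ± 0.0318 = (0.663, 0.727)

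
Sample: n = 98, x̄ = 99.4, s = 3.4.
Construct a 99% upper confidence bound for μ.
μ ≤ 100.21

Upper bound (one-sided):
t* = 2.365 (one-sided for 99%)
Upper bound = x̄ + t* · s/√n = 99.4 + 2.365 · 3.4/√98 = 100.21

We are 99% confident that μ ≤ 100.21.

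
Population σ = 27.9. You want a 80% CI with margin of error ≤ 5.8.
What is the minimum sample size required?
n ≥ 39

For margin E ≤ 5.8:
n ≥ (z* · σ / E)²
n ≥ (1.282 · 27.9 / 5.8)²
n ≥ 38.03

Minimum n = 39 (rounding up)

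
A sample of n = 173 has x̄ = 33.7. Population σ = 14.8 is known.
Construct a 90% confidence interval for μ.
(31.85, 35.55)

z-interval (σ known):
z* = 1.645 for 90% confidence

Margin of error = z* · σ/√n = 1.645 · 14.8/√173 = 1.85

CI: (33.7 - 1.85, 33.7 + 1.85) = (31.85, 35.55)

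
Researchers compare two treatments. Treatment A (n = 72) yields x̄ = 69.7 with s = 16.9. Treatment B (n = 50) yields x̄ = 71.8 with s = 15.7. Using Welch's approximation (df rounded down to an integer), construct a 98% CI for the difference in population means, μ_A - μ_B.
(-9.14, 4.94)

Difference: x̄₁ - x̄₂ = -2.10
SE = √(s₁²/n₁ + s₂²/n₂) = √(16.9²/72 + 15.7²/50) = 2.9827
df = 110.30 → 110 (Welch–Satterthwaite, rounded down)
t* = 2.361

CI: -2.10 ± 2.361 · 2.9827 = -2.10 ± 7.04 = (-9.14, 4.94)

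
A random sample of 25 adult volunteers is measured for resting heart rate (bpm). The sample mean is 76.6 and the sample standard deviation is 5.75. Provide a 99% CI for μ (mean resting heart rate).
(73.38, 79.82)

t-interval (σ unknown):
df = n - 1 = 24
t* = 2.797 for 99% confidence

Margin of error = t* · s/√n = 2.797 · 5.75/√25 = 3.22

CI: (73.38, 79.82)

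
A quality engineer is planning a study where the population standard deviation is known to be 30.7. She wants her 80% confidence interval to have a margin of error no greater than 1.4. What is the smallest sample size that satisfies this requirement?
n ≥ 791

For margin E ≤ 1.4:
n ≥ (z* · σ / E)²
n ≥ (1.282 · 30.7 / 1.4)²
n ≥ 790.31

Minimum n = 791 (rounding up)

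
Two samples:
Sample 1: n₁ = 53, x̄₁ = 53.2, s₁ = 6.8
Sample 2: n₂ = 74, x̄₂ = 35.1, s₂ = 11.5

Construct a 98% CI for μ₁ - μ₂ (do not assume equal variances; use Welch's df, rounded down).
(14.25, 21.95)

Difference: x̄₁ - x̄₂ = 18.10
SE = √(s₁²/n₁ + s₂²/n₂) = √(6.8²/53 + 11.5²/74) = 1.6308
df = 121.14 → 121 (Welch–Satterthwaite, rounded down)
t* = 2.358

CI: 18.10 ± 2.358 · 1.6308 = 18.10 ± 3.85 = (14.25, 21.95)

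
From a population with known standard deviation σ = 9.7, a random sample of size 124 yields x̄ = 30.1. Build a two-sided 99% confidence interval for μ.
(27.86, 32.34)

z-interval (σ known):
z* = 2.576 for 99% confidence

Margin of error = z* · σ/√n = 2.576 · 9.7/√124 = 2.24

CI: (30.1 - 2.24, 30.1 + 2.24) = (27.86, 32.34)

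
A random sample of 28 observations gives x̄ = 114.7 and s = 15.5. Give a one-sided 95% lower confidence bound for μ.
μ ≥ 109.71

Lower bound (one-sided):
t* = 1.703 (one-sided for 95%)
Lower bound = x̄ - t* · s/√n = 114.7 - 1.703 · 15.5/√28 = 109.71

We are 95% confident that μ ≥ 109.71.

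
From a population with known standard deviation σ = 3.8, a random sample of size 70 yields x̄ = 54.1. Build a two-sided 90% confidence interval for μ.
(53.35, 54.85)

z-interval (σ known):
z* = 1.645 for 90% confidence

Margin of error = z* · σ/√n = 1.645 · 3.8/√70 = 0.75

CI: (54.1 - 0.75, 54.1 + 0.75) = (53.35, 54.85)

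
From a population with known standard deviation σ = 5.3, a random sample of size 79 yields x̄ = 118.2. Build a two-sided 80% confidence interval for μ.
(117.44, 118.96)

z-interval (σ known):
z* = 1.282 for 80% confidence

Margin of error = z* · σ/√n = 1.282 · 5.3/√79 = 0.76

CI: (118.2 - 0.76, 118.2 + 0.76) = (117.44, 118.96)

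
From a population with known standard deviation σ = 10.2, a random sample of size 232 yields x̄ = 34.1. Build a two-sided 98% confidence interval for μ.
(32.54, 35.66)

z-interval (σ known):
z* = 2.326 for 98% confidence

Margin of error = z* · σ/√n = 2.326 · 10.2/√232 = 1.56

CI: (34.1 - 1.56, 34.1 + 1.56) = (32.54, 35.66)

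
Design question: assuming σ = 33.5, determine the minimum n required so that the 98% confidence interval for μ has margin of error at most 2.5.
n ≥ 972

For margin E ≤ 2.5:
n ≥ (z* · σ / E)²
n ≥ (2.326 · 33.5 / 2.5)²
n ≥ 971.47

Minimum n = 972 (rounding up)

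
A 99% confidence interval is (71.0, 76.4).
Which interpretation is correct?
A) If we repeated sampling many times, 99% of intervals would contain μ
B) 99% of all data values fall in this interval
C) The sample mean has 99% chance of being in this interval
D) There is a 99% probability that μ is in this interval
A

A) Correct — this is the frequentist long-run coverage interpretation.
B) Wrong — a CI is about the parameter μ, not individual data values.
C) Wrong — x̄ is observed and sits in the interval by construction.
D) Wrong — μ is fixed; the randomness lives in the interval, not in μ.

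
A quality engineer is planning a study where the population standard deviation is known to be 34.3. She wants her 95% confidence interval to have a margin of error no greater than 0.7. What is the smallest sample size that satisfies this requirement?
n ≥ 9224

For margin E ≤ 0.7:
n ≥ (z* · σ / E)²
n ≥ (1.960 · 34.3 / 0.7)²
n ≥ 9223.68

Minimum n = 9224 (rounding up)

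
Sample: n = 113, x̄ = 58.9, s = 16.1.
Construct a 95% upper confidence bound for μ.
μ ≤ 61.41

Upper bound (one-sided):
t* = 1.659 (one-sided for 95%)
Upper bound = x̄ + t* · s/√n = 58.9 + 1.659 · 16.1/√113 = 61.41

We are 95% confident that μ ≤ 61.41.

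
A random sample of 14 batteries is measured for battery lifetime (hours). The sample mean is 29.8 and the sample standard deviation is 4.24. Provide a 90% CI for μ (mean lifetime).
(27.79, 31.81)

t-interval (σ unknown):
df = n - 1 = 13
t* = 1.771 for 90% confidence

Margin of error = t* · s/√n = 1.771 · 4.24/√14 = 2.01

CI: (27.79, 31.81)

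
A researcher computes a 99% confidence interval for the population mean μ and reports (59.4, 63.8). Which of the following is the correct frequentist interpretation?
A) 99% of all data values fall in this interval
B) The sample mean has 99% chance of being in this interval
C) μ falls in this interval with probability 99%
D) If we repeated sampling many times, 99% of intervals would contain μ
D

A) Wrong — a CI is about the parameter μ, not individual data values.
B) Wrong — x̄ is observed and sits in the interval by construction.
C) Wrong — μ is fixed; the randomness lives in the interval, not in μ.
D) Correct — this is the frequentist long-run coverage interpretation.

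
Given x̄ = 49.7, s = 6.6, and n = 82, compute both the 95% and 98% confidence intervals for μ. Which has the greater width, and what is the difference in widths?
98% CI is wider by 0.56

df = 81
95% CI: t* = 1.990, (48.25, 51.15), width = 2 · t* · s/√n = 2.90
98% CI: t* = 2.373, (47.97, 51.43), width = 2 · t* · s/√n = 3.46

The 98% CI is wider by 3.46 - 2.90 = 0.56.
Higher confidence requires a wider interval.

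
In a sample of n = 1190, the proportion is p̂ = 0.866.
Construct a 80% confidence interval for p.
(0.853, 0.879)

Proportion CI:
SE = √(p̂(1-p̂)/n) = √(0.866 · 0.134 / 1190) = 0.00988

z* = 1.282
Margin = z* · SE = 1.282 · 0.00988 = 0.0127

CI: 0.866 ± 0.0127 = (0.853, 0.879)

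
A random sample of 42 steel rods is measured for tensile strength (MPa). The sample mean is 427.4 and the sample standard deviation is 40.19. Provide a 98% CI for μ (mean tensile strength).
(412.39, 442.41)

t-interval (σ unknown):
df = n - 1 = 41
t* = 2.421 for 98% confidence

Margin of error = t* · s/√n = 2.421 · 40.19/√42 = 15.01

CI: (412.39, 442.41)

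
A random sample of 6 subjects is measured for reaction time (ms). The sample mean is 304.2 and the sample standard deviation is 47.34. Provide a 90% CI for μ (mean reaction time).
(265.26, 343.14)

t-interval (σ unknown):
df = n - 1 = 5
t* = 2.015 for 90% confidence

Margin of error = t* · s/√n = 2.015 · 47.34/√6 = 38.94

CI: (265.26, 343.14)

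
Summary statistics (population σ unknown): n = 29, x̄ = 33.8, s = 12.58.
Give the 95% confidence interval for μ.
(29.02, 38.58)

t-interval (σ unknown):
df = n - 1 = 28
t* = 2.048 for 95% confidence

Margin of error = t* · s/√n = 2.048 · 12.58/√29 = 4.78

CI: (29.02, 38.58)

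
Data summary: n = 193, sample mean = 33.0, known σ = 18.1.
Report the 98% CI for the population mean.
(29.97, 36.03)

z-interval (σ known):
z* = 2.326 for 98% confidence

Margin of error = z* · σ/√n = 2.326 · 18.1/√193 = 3.03

CI: (33.0 - 3.03, 33.0 + 3.03) = (29.97, 36.03)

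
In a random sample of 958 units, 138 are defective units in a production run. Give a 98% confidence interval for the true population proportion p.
(0.118, 0.170)

Proportion CI:
p̂ = 138/958 = 0.14405
SE = √(p̂(1-p̂)/n) = √(0.14405 · 0.85595 / 958) = 0.01134

z* = 2.326
Margin = z* · SE = 2.326 · 0.01134 = 0.0264

CI: 0.14405 ± 0.0264 = (0.118, 0.170)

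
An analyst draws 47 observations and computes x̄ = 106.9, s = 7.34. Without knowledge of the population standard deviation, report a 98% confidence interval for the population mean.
(104.32, 109.48)

t-interval (σ unknown):
df = n - 1 = 46
t* = 2.410 for 98% confidence

Margin of error = t* · s/√n = 2.410 · 7.34/√47 = 2.58

CI: (104.32, 109.48)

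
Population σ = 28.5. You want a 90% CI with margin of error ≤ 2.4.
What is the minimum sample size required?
n ≥ 382

For margin E ≤ 2.4:
n ≥ (z* · σ / E)²
n ≥ (1.645 · 28.5 / 2.4)²
n ≥ 381.59

Minimum n = 382 (rounding up)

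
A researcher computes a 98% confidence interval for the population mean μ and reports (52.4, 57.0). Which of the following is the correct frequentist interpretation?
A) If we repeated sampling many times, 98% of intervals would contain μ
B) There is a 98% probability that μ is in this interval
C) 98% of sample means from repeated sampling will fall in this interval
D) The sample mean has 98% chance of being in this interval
A

A) Correct — this is the frequentist long-run coverage interpretation.
B) Wrong — μ is fixed; the randomness lives in the interval, not in μ.
C) Wrong — coverage applies to intervals containing μ, not to future x̄ values.
D) Wrong — x̄ is observed and sits in the interval by construction.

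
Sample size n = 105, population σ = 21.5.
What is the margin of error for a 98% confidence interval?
Margin of error = 4.88

Margin of error = z* · σ/√n
= 2.326 · 21.5/√105
= 2.326 · 21.5/10.2470
= 4.88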